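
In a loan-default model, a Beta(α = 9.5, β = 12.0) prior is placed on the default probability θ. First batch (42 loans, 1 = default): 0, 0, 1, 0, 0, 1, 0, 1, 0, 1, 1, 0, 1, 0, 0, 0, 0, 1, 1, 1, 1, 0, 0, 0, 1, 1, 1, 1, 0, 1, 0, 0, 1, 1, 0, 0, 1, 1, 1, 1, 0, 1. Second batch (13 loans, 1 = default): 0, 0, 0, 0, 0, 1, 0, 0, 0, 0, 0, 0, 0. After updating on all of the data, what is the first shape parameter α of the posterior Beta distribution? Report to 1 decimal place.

The Beta prior is conjugate to a Binomial/Bernoulli likelihood; the update adds successes to α and failures to β.
After batch 1: Beta(9.5+22, 12.0+20) = Beta(31.5, 32.0).
After batch 2: Beta(31.5+1, 32.0+12) = Beta(32.5, 44.0).
Posterior α = 32.5.

32.5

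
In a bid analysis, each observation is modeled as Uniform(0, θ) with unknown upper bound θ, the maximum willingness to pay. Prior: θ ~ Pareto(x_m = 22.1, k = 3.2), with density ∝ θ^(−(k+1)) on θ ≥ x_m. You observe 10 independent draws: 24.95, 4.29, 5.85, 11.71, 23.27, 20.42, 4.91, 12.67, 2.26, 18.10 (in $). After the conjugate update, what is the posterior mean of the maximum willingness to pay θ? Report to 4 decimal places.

26.9951

A Pareto(scale x_m, shape k) prior on the upper bound θ of Uniform(0, θ) is conjugate: posterior is Pareto(max(x_m, max xᵢ), k + n).
Sample maximum = 24.95; prior scale x_m = 22.1 → posterior scale = max = 24.95.
Posterior shape = 3.2 + 10 = 13.2.
E[θ|data] = k·x_m/(k−1) = 13.2·24.95/12.2 = 26.9951.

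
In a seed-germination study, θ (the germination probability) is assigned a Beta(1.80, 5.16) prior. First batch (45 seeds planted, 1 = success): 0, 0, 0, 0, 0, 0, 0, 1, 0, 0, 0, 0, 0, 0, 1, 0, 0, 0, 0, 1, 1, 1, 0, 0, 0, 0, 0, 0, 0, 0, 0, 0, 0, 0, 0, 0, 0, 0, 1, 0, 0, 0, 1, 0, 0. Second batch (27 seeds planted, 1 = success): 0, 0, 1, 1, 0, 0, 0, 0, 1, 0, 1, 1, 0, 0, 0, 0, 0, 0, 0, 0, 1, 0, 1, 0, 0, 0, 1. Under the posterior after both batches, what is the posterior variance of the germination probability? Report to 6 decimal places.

0.002095

The Beta prior is conjugate to a Binomial/Bernoulli likelihood; the update adds successes to α and failures to β.
After batch 1: Beta(1.80+7, 5.16+38) = Beta(8.80, 43.16).
After batch 2: Beta(8.80+8, 43.16+19) = Beta(16.80, 62.16).
Var = αβ/((α+β)²(α+β+1)) = 16.80·62.16/(78.96²·79.96) = 0.002095.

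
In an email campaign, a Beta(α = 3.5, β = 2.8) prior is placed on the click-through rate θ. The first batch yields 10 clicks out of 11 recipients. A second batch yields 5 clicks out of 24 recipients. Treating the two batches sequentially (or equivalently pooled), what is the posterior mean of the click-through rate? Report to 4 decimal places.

The Beta prior is conjugate to a Binomial/Bernoulli likelihood; the update adds successes to α and failures to β.
After batch 1: Beta(3.5+10, 2.8+1) = Beta(13.5, 3.8).
After batch 2: Beta(13.5+5, 3.8+19) = Beta(18.5, 22.8).
Posterior mean = α/(α+β) = 18.5/41.3 = 0.4479.

0.4479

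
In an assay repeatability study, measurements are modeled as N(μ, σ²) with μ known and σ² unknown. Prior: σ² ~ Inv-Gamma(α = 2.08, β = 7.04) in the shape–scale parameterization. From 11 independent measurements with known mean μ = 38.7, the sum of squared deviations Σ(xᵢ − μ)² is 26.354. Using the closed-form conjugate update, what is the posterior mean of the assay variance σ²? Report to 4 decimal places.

With known mean μ and an Inverse-Gamma(α, β) prior on σ², the Normal likelihood is conjugate: posterior is Inv-Gamma(α + n/2, β + Σ(xᵢ−μ)²/2).
Posterior: Inv-Gamma(2.08 + 11/2, 7.04 + 26.354/2) = Inv-Gamma(7.58, 20.2170).
E[σ²|data] = β/(α−1) = 20.2170/6.58 = 3.0725.

3.0725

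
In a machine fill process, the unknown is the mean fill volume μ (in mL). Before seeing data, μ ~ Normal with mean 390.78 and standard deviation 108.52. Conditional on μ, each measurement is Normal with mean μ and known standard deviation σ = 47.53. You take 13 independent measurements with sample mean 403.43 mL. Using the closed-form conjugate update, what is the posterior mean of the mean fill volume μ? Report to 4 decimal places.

403.2460

For Normal data with known variance σ², a Normal(μ₀, σ₀²) prior on μ is conjugate. Posterior precision = 1/σ₀² + n/σ²; posterior mean is the precision-weighted average of μ₀ and x̄.
n·x̄ = 13·403.43 = 5244.59.
σ₀² = 108.52² = 11776.5904, σ² = 47.53² = 2259.1009; σ² + n·σ₀² = 2259.1009 + 13·11776.5904 = 155354.7761.
Posterior mean = (μ₀/σ₀² + n·x̄/σ²)/(1/σ₀² + n/σ²) = (σ²·μ₀ + σ₀²·n·x̄)/(σ² + n·σ₀²) = (2259.1009·390.78 + 11776.5904·5244.59)/155354.7761 = 62646199.695638/155354.7761 = 403.2460.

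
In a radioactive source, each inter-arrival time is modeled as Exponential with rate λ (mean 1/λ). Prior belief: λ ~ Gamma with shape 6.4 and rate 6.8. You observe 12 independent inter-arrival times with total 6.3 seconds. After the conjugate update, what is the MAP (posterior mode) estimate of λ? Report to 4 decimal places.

With a Gamma(shape α, rate β) prior on the exponential rate λ, the posterior after n observations with total T = Σxᵢ is Gamma(α+n, β+T).
Posterior: Gamma(6.4+12, 6.8+6.3) = Gamma(18.4, 13.1).
Mode = (α−1)/β = 1.3282.

1.3282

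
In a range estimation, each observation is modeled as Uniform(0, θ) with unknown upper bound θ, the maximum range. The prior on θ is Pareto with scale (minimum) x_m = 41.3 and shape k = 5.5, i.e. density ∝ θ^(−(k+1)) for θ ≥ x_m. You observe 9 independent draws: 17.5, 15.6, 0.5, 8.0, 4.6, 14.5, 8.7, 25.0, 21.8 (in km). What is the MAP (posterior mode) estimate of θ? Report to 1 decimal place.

A Pareto(scale x_m, shape k) prior on the upper bound θ of Uniform(0, θ) is conjugate: posterior is Pareto(max(x_m, max xᵢ), k + n).
Sample maximum = 25.0; prior scale x_m = 41.3 → posterior scale = max = 41.3.
Posterior shape = 5.5 + 9 = 14.5.
The Pareto density is decreasing on [x_m, ∞), so the mode is x_m = 41.3.

41.3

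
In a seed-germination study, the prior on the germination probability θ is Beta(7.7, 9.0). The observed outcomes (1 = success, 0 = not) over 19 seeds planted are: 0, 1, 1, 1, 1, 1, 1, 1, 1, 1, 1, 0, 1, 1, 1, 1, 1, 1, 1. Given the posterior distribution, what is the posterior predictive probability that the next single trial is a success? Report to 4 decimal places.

0.6919

The Beta prior is conjugate to a Binomial/Bernoulli likelihood; the update adds successes to α and failures to β.
Posterior: Beta(α+k, β+n−k) = Beta(7.7+17, 9.0+2) = Beta(24.7, 11.0).
For a single future Bernoulli trial, P(success | data) = α/(α+β) = 0.6919.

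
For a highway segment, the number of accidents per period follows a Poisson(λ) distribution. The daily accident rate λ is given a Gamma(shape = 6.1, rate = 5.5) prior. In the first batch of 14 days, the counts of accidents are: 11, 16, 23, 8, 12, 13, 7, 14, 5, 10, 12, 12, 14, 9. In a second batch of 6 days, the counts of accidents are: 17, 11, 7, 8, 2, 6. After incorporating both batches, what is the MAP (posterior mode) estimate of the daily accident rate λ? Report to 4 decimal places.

8.7098

With a Gamma(shape α, rate β) prior, the Poisson likelihood is conjugate: the posterior is Gamma(α + ΣXᵢ, β + n).
Batch 1: sum of counts S = 166 over n = 14 days.
After batch 1: Gamma(α+S, β+n) = Gamma(6.1+166, 5.5+14) = Gamma(172.1, 19.5).
Batch 2: sum of counts S = 51 over n = 6 days.
After batch 2: Gamma(α+S, β+n) = Gamma(172.1+51, 19.5+6) = Gamma(223.1, 25.5).
Mode of Gamma(α,β) for α≥1 is (α−1)/β = 222.1/25.5 = 8.7098.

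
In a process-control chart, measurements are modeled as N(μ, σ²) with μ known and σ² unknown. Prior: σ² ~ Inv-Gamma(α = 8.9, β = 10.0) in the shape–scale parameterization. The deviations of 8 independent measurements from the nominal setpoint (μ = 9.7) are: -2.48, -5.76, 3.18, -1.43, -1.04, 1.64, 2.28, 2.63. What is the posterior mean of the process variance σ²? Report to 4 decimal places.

With known mean μ and an Inverse-Gamma(α, β) prior on σ², the Normal likelihood is conjugate: posterior is Inv-Gamma(α + n/2, β + Σ(xᵢ−μ)²/2).
Σ(xᵢ−μ)² = (-2.48)² + (-5.76)² + (3.18)² + (-1.43)² + (-1.04)² + (1.64)² + (2.28)² + (2.63)² = 67.3718.
Posterior: Inv-Gamma(8.9 + 8/2, 10.0 + 67.3718/2) = Inv-Gamma(12.90, 43.68590).
E[σ²|data] = β/(α−1) = 43.68590/11.90 = 3.6711.

3.6711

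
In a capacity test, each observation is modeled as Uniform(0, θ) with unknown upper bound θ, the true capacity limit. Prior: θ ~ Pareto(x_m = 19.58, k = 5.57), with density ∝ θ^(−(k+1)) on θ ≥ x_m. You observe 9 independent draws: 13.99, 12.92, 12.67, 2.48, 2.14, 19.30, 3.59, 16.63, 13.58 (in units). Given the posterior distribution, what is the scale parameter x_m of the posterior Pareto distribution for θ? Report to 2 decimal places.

19.58

A Pareto(scale x_m, shape k) prior on the upper bound θ of Uniform(0, θ) is conjugate: posterior is Pareto(max(x_m, max xᵢ), k + n).
Sample maximum = 19.30; prior scale x_m = 19.58 → posterior scale = max = 19.58.
Posterior shape = 5.57 + 9 = 14.57.
Posterior scale x_m = 19.58.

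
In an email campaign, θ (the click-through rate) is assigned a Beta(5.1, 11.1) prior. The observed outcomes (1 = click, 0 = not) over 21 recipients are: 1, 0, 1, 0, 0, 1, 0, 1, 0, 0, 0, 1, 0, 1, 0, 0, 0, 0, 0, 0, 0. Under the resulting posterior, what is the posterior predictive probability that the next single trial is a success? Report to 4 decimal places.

0.2984

The Beta prior is conjugate to a Binomial/Bernoulli likelihood; the update adds successes to α and failures to β.
Posterior: Beta(α+k, β+n−k) = Beta(5.1+6, 11.1+15) = Beta(11.1, 26.1).
For a single future Bernoulli trial, P(success | data) = α/(α+β) = 0.2984.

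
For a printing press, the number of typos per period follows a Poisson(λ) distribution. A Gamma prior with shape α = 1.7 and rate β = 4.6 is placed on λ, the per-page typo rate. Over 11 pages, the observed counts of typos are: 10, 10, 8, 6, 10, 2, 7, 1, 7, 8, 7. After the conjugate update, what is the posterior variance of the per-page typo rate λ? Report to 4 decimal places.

0.3193

With a Gamma(shape α, rate β) prior, the Poisson likelihood is conjugate: the posterior is Gamma(α + ΣXᵢ, β + n).
Sum of counts S = 76 over n = 11 pages.
Posterior: Gamma(α+S, β+n) = Gamma(1.7+76, 4.6+11) = Gamma(77.7, 15.6).
Var = α/β² = 77.7/15.6² = 0.3193.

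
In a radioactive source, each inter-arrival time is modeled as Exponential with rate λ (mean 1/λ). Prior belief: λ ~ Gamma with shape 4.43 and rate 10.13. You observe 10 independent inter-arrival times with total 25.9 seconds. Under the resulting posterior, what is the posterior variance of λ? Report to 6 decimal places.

0.011116

With a Gamma(shape α, rate β) prior on the exponential rate λ, the posterior after n observations with total T = Σxᵢ is Gamma(α+n, β+T).
Posterior: Gamma(4.43+10, 10.13+25.9) = Gamma(14.43, 36.03).
Var = α/β² = 0.011116.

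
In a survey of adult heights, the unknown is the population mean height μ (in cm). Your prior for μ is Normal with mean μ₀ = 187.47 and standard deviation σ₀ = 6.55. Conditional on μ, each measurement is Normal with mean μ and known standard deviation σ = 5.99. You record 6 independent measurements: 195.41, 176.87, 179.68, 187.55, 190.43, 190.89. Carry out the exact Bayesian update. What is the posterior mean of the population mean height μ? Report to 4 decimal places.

For Normal data with known variance σ², a Normal(μ₀, σ₀²) prior on μ is conjugate. Posterior precision = 1/σ₀² + n/σ²; posterior mean is the precision-weighted average of μ₀ and x̄.
Σxᵢ = 195.41 + 176.87 + 179.68 + 187.55 + 190.43 + 190.89 = 1120.83, so n·x̄ = 1120.83.
σ₀² = 6.55² = 42.9025, σ² = 5.99² = 35.8801; σ² + n·σ₀² = 35.8801 + 6·42.9025 = 293.2951.
Posterior mean = (μ₀/σ₀² + n·x̄/σ²)/(1/σ₀² + n/σ²) = (σ²·μ₀ + σ₀²·n·x̄)/(σ² + n·σ₀²) = (35.8801·187.47 + 42.9025·1120.83)/293.2951 = 54812.851422/293.2951 = 186.8864.

186.8864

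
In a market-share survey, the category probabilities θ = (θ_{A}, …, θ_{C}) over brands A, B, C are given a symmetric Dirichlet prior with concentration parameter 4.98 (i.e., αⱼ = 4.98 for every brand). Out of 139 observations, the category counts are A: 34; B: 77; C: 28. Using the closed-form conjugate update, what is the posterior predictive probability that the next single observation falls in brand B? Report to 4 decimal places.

The Dirichlet prior is conjugate to the Multinomial likelihood: each posterior αⱼ = prior αⱼ + observed count nⱼ.
Posterior concentration: (38.98, 81.98, 32.98), total = 153.94.
P(next = B | data) = α_{B}/Σα = 0.5325.

0.5325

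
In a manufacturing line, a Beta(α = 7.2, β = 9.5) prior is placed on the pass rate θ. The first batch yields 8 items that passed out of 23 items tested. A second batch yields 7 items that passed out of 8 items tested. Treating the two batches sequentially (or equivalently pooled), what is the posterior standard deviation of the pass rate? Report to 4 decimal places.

The Beta prior is conjugate to a Binomial/Bernoulli likelihood; the update adds successes to α and failures to β.
After batch 1: Beta(7.2+8, 9.5+15) = Beta(15.2, 24.5).
After batch 2: Beta(15.2+7, 24.5+1) = Beta(22.2, 25.5).
Var = αβ/((α+β)²(α+β+1)) = 22.2·25.5/(47.7²·48.7) = 0.00510890; SD = √0.00510890 = 0.0715.

0.0715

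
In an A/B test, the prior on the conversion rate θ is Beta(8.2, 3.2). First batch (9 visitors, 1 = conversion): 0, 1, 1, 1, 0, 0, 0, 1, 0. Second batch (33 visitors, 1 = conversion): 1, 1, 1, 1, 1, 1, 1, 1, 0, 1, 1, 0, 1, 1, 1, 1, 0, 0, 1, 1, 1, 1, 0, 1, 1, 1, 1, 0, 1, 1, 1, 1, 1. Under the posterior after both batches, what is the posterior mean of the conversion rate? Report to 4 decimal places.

0.7341

The Beta prior is conjugate to a Binomial/Bernoulli likelihood; the update adds successes to α and failures to β.
After batch 1: Beta(8.2+4, 3.2+5) = Beta(12.2, 8.2).
After batch 2: Beta(12.2+27, 8.2+6) = Beta(39.2, 14.2).
Posterior mean = α/(α+β) = 39.2/53.4 = 0.7341.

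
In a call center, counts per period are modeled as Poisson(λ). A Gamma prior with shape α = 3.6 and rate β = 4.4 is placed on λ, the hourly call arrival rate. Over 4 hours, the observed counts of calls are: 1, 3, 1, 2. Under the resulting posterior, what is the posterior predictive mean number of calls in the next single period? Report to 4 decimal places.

With a Gamma(shape α, rate β) prior, the Poisson likelihood is conjugate: the posterior is Gamma(α + ΣXᵢ, β + n).
Sum of counts S = 7 over n = 4 hours.
Posterior: Gamma(α+S, β+n) = Gamma(3.6+7, 4.4+4) = Gamma(10.6, 8.4).
The predictive distribution for one future period is NegBinom with mean α/β = 1.2619.

1.2619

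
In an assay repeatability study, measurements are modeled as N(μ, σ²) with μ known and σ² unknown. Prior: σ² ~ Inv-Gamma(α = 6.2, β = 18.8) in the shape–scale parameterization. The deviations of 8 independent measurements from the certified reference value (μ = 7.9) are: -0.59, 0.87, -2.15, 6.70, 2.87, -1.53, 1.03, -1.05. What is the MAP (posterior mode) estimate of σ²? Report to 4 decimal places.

With known mean μ and an Inverse-Gamma(α, β) prior on σ², the Normal likelihood is conjugate: posterior is Inv-Gamma(α + n/2, β + Σ(xᵢ−μ)²/2).
Σ(xᵢ−μ)² = (-0.59)² + (0.87)² + (-2.15)² + (6.70)² + (2.87)² + (-1.53)² + (1.03)² + (-1.05)² = 63.3587.
Posterior: Inv-Gamma(6.2 + 8/2, 18.8 + 63.3587/2) = Inv-Gamma(10.20, 50.47935).
Mode = β/(α+1) = 50.47935/11.20 = 4.5071.

4.5071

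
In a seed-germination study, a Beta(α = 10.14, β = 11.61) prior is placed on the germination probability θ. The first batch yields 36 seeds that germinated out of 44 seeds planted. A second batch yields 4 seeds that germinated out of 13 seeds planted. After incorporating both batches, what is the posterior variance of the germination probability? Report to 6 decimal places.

0.002900

The Beta prior is conjugate to a Binomial/Bernoulli likelihood; the update adds successes to α and failures to β.
After batch 1: Beta(10.14+36, 11.61+8) = Beta(46.14, 19.61).
After batch 2: Beta(46.14+4, 19.61+9) = Beta(50.14, 28.61).
Var = αβ/((α+β)²(α+β+1)) = 50.14·28.61/(78.75²·79.75) = 0.002900.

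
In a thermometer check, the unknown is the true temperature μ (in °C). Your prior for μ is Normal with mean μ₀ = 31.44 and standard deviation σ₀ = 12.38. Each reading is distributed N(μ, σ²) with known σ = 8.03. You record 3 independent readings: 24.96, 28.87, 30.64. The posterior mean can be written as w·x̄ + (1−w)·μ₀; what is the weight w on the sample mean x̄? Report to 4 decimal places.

For Normal data with known variance σ², a Normal(μ₀, σ₀²) prior on μ is conjugate. Posterior precision = 1/σ₀² + n/σ²; posterior mean is the precision-weighted average of μ₀ and x̄.
σ₀² = 12.38² = 153.2644, σ² = 8.03² = 64.4809. Prior precision 1/σ₀² = 1/153.2644; data precision n/σ² = 3/64.4809.
w = (n/σ²)/(1/σ₀² + n/σ²) = n·σ₀²/(σ² + n·σ₀²) = 3·153.2644/(64.4809 + 3·153.2644) = 459.7932/524.2741 = 0.8770.

0.8770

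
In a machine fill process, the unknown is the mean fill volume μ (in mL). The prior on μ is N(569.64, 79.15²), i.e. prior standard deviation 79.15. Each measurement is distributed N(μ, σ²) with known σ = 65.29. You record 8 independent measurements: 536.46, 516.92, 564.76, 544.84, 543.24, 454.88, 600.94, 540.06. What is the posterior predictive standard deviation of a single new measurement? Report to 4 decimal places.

68.9483

For Normal data with known variance σ², a Normal(μ₀, σ₀²) prior on μ is conjugate. Posterior precision = 1/σ₀² + n/σ²; posterior mean is the precision-weighted average of μ₀ and x̄.
σ₀² = 79.15² = 6264.7225, σ² = 65.29² = 4262.7841; σ² + n·σ₀² = 4262.7841 + 8·6264.7225 = 54380.5641.
Posterior precision = 1/σ₀² + n/σ² = 1/6264.7225 + 8/4262.7841 = (σ² + n·σ₀²)/(σ₀²σ²) = 54380.5641/(6264.7225·4262.7841); posterior variance σₙ² = σ₀²σ²/(σ² + n·σ₀²) = 6264.7225·4262.7841/54380.5641 = 491.079118.
Predictive variance for one new observation = σₙ² + σ² = 6264.7225·4262.7841/54380.5641 + 4262.7841 = σ²·(σ₀² + 54380.5641)/54380.5641 = 4262.7841·60645.2866/54380.5641 = 4753.863218; SD = √(4262.7841·60645.2866/54380.5641) = 68.9483.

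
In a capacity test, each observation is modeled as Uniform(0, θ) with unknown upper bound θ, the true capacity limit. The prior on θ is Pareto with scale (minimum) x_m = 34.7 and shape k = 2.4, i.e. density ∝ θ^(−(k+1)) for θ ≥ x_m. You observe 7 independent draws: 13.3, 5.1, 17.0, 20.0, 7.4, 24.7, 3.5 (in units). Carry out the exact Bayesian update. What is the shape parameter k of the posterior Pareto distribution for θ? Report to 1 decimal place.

A Pareto(scale x_m, shape k) prior on the upper bound θ of Uniform(0, θ) is conjugate: posterior is Pareto(max(x_m, max xᵢ), k + n).
Sample maximum = 24.7; prior scale x_m = 34.7 → posterior scale = max = 34.7.
Posterior shape = 2.4 + 7 = 9.4.
Posterior shape k = 9.4.

9.4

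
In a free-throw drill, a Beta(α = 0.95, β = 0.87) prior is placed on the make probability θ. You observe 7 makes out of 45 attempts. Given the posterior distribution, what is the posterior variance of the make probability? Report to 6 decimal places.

The Beta prior is conjugate to a Binomial/Bernoulli likelihood; the update adds successes to α and failures to β.
Posterior: Beta(α+k, β+n−k) = Beta(0.95+7, 0.87+38) = Beta(7.95, 38.87).
Var = αβ/((α+β)²(α+β+1)) = 7.95·38.87/(46.82²·47.82) = 0.002948.

0.002948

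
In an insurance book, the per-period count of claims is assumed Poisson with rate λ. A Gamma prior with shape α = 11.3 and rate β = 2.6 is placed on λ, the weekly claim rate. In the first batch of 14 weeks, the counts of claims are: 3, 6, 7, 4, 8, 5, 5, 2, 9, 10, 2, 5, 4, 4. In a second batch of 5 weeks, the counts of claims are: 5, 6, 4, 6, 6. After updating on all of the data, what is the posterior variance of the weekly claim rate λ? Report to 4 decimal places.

With a Gamma(shape α, rate β) prior, the Poisson likelihood is conjugate: the posterior is Gamma(α + ΣXᵢ, β + n).
Batch 1: sum of counts S = 74 over n = 14 weeks.
After batch 1: Gamma(α+S, β+n) = Gamma(11.3+74, 2.6+14) = Gamma(85.3, 16.6).
Batch 2: sum of counts S = 27 over n = 5 weeks.
After batch 2: Gamma(α+S, β+n) = Gamma(85.3+27, 16.6+5) = Gamma(112.3, 21.6).
Var = α/β² = 112.3/21.6² = 0.2407.

0.2407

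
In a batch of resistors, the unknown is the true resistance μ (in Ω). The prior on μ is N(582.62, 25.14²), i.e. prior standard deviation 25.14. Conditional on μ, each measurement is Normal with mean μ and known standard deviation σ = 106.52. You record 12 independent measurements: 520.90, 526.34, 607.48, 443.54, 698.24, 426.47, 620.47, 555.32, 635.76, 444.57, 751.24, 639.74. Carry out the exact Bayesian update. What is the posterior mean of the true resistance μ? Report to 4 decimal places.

578.5680

For Normal data with known variance σ², a Normal(μ₀, σ₀²) prior on μ is conjugate. Posterior precision = 1/σ₀² + n/σ²; posterior mean is the precision-weighted average of μ₀ and x̄.
Σxᵢ = 520.90 + 526.34 + 607.48 + 443.54 + 698.24 + 426.47 + 620.47 + 555.32 + 635.76 + 444.57 + 751.24 + 639.74 = 6870.07, so n·x̄ = 6870.07.
σ₀² = 25.14² = 632.0196, σ² = 106.52² = 11346.5104; σ² + n·σ₀² = 11346.5104 + 12·632.0196 = 18930.7456.
Posterior mean = (μ₀/σ₀² + n·x̄/σ²)/(1/σ₀² + n/σ²) = (σ²·μ₀ + σ₀²·n·x̄)/(σ² + n·σ₀²) = (11346.5104·582.62 + 632.0196·6870.07)/18930.7456 = 10952722.78262/18930.7456 = 578.5680.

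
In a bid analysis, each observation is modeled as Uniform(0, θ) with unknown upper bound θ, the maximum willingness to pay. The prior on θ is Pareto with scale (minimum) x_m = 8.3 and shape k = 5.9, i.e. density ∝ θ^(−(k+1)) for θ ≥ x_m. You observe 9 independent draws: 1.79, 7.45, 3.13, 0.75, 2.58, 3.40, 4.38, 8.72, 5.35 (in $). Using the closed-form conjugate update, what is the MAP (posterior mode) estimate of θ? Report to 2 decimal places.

A Pareto(scale x_m, shape k) prior on the upper bound θ of Uniform(0, θ) is conjugate: posterior is Pareto(max(x_m, max xᵢ), k + n).
Sample maximum = 8.72; prior scale x_m = 8.3 → posterior scale = max = 8.72.
Posterior shape = 5.9 + 9 = 14.9.
The Pareto density is decreasing on [x_m, ∞), so the mode is x_m = 8.72.

8.72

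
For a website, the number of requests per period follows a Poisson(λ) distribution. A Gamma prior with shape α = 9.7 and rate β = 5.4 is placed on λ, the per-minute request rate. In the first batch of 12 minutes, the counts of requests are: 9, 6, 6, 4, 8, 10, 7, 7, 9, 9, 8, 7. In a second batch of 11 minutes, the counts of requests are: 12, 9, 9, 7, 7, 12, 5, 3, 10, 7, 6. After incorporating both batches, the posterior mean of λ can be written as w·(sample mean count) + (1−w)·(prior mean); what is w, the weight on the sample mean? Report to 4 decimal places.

With a Gamma(shape α, rate β) prior, the Poisson likelihood is conjugate: the posterior is Gamma(α + ΣXᵢ, β + n).
Total number of minutes: n = 12 + 11 = 23.
Posterior mean = (α₀+S)/(β₀+n) = [n/(β₀+n)]·(S/n) + [β₀/(β₀+n)]·(α₀/β₀), so only n and β₀ enter the weight.
Weight on data w = n/(β₀+n) = 23/(5.4+23) = 23/28.4 = 0.8099.

0.8099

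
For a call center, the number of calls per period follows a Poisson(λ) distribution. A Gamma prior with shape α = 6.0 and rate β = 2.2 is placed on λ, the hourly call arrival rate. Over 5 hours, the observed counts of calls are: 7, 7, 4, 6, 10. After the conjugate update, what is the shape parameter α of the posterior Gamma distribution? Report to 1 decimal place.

With a Gamma(shape α, rate β) prior, the Poisson likelihood is conjugate: the posterior is Gamma(α + ΣXᵢ, β + n).
Sum of counts S = 34 over n = 5 hours.
Posterior: Gamma(α+S, β+n) = Gamma(6.0+34, 2.2+5) = Gamma(40.0, 7.2).
Posterior α = 40.0.

40.0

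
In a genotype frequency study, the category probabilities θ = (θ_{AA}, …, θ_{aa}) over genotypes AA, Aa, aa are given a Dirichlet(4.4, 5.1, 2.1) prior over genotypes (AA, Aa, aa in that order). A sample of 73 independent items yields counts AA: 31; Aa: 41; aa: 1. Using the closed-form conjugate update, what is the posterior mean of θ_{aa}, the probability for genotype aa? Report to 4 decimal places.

The Dirichlet prior is conjugate to the Multinomial likelihood: each posterior αⱼ = prior αⱼ + observed count nⱼ.
Posterior concentration: (35.4, 46.1, 3.1), total = 84.6.
E[θ_{aa}|data] = α_{aa}/Σα = 3.1/84.6 = 0.0366.

0.0366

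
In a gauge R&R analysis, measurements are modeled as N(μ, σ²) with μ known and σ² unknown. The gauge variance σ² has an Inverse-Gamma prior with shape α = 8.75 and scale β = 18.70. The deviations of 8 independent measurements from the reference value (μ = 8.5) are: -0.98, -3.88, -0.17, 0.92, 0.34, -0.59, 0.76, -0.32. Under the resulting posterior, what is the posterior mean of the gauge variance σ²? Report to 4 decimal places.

2.3589

With known mean μ and an Inverse-Gamma(α, β) prior on σ², the Normal likelihood is conjugate: posterior is Inv-Gamma(α + n/2, β + Σ(xᵢ−μ)²/2).
Σ(xᵢ−μ)² = (-0.98)² + (-3.88)² + (-0.17)² + (0.92)² + (0.34)² + (-0.59)² + (0.76)² + (-0.32)² = 18.0338.
Posterior: Inv-Gamma(8.75 + 8/2, 18.70 + 18.0338/2) = Inv-Gamma(12.75, 27.71690).
E[σ²|data] = β/(α−1) = 27.71690/11.75 = 2.3589.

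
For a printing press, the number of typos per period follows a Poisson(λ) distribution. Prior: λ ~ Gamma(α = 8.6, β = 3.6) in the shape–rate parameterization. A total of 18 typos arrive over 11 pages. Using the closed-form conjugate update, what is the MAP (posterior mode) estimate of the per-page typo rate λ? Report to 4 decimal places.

1.7534

With a Gamma(shape α, rate β) prior, the Poisson likelihood is conjugate: the posterior is Gamma(α + ΣXᵢ, β + n).
Posterior: Gamma(α+S, β+n) = Gamma(8.6+18, 3.6+11) = Gamma(26.6, 14.6).
Mode of Gamma(α,β) for α≥1 is (α−1)/β = 25.6/14.6 = 1.7534.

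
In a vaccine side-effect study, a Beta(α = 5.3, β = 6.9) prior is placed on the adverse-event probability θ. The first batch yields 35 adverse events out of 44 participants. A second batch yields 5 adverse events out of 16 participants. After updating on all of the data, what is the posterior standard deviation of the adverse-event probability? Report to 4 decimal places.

0.0565

The Beta prior is conjugate to a Binomial/Bernoulli likelihood; the update adds successes to α and failures to β.
After batch 1: Beta(5.3+35, 6.9+9) = Beta(40.3, 15.9).
After batch 2: Beta(40.3+5, 15.9+11) = Beta(45.3, 26.9).
Var = αβ/((α+β)²(α+β+1)) = 45.3·26.9/(72.2²·73.2) = 0.00319349; SD = √0.00319349 = 0.0565.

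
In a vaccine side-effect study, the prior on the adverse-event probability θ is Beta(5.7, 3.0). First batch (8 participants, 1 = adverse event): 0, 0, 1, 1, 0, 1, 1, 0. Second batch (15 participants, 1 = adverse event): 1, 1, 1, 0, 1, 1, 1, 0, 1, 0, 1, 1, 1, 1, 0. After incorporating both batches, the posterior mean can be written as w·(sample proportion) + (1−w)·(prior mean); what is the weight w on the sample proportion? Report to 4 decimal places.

0.7256

The Beta prior is conjugate to a Binomial/Bernoulli likelihood; the update adds successes to α and failures to β.
Total number of participants: n = 8 + 15 = 23.
Posterior mean = (α₀+k)/(α₀+β₀+n) = [n/(α₀+β₀+n)]·(k/n) + [(α₀+β₀)/(α₀+β₀+n)]·α₀/(α₀+β₀), so only n and the prior enter the weight.
The weight on the data is w = n/(α₀+β₀+n) = 23/(5.7+3.0+23) = 23/31.7 = 0.7256.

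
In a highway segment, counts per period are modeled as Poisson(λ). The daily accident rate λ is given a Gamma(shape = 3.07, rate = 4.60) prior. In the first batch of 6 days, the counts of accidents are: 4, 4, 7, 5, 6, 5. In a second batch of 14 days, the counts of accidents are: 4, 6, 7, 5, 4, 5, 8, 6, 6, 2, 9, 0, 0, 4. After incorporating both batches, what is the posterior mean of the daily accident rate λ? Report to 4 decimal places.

4.0679

With a Gamma(shape α, rate β) prior, the Poisson likelihood is conjugate: the posterior is Gamma(α + ΣXᵢ, β + n).
Batch 1: sum of counts S = 31 over n = 6 days.
After batch 1: Gamma(α+S, β+n) = Gamma(3.07+31, 4.60+6) = Gamma(34.07, 10.60).
Batch 2: sum of counts S = 66 over n = 14 days.
After batch 2: Gamma(α+S, β+n) = Gamma(34.07+66, 10.60+14) = Gamma(100.07, 24.60).
Posterior mean = α/β = 100.07/24.60 = 4.0679.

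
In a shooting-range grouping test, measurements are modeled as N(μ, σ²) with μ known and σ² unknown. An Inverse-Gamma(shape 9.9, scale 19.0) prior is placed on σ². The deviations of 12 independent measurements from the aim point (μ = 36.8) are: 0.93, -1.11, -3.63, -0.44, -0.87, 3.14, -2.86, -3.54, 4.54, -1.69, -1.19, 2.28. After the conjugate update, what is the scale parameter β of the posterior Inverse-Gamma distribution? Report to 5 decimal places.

57.43870

With known mean μ and an Inverse-Gamma(α, β) prior on σ², the Normal likelihood is conjugate: posterior is Inv-Gamma(α + n/2, β + Σ(xᵢ−μ)²/2).
Σ(xᵢ−μ)² = (0.93)² + (-1.11)² + (-3.63)² + (-0.44)² + (-0.87)² + (3.14)² + (-2.86)² + (-3.54)² + (4.54)² + (-1.69)² + (-1.19)² + (2.28)² = 76.8774.
Posterior: Inv-Gamma(9.9 + 12/2, 19.0 + 76.8774/2) = Inv-Gamma(15.90, 57.43870).
Posterior β = 57.43870.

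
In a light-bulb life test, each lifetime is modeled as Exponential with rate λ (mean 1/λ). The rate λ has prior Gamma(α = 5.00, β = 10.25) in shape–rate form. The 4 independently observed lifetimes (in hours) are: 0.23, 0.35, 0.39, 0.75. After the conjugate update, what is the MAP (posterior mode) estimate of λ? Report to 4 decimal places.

0.6683

With a Gamma(shape α, rate β) prior on the exponential rate λ, the posterior after n observations with total T = Σxᵢ is Gamma(α+n, β+T).
Sum of observations T = 1.72 hours; n = 4.
Posterior: Gamma(5.00+4, 10.25+1.72) = Gamma(9.00, 11.97).
Mode = (α−1)/β = 0.6683.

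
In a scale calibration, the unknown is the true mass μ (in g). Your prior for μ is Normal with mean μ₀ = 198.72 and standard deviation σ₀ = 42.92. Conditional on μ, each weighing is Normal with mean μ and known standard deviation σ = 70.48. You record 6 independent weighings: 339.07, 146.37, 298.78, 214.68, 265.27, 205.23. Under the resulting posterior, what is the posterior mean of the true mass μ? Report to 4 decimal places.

For Normal data with known variance σ², a Normal(μ₀, σ₀²) prior on μ is conjugate. Posterior precision = 1/σ₀² + n/σ²; posterior mean is the precision-weighted average of μ₀ and x̄.
Σxᵢ = 339.07 + 146.37 + 298.78 + 214.68 + 265.27 + 205.23 = 1469.4, so n·x̄ = 1469.4.
σ₀² = 42.92² = 1842.1264, σ² = 70.48² = 4967.4304; σ² + n·σ₀² = 4967.4304 + 6·1842.1264 = 16020.1888.
Posterior mean = (μ₀/σ₀² + n·x̄/σ²)/(1/σ₀² + n/σ²) = (σ²·μ₀ + σ₀²·n·x̄)/(σ² + n·σ₀²) = (4967.4304·198.72 + 1842.1264·1469.4)/16020.1888 = 3693948.301248/16020.1888 = 230.5808.

230.5808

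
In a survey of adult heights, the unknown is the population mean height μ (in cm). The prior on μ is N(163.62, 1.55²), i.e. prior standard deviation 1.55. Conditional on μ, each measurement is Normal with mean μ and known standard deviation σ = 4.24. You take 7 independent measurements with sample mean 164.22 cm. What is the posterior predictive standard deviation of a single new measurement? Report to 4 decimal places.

4.3839

For Normal data with known variance σ², a Normal(μ₀, σ₀²) prior on μ is conjugate. Posterior precision = 1/σ₀² + n/σ²; posterior mean is the precision-weighted average of μ₀ and x̄.
σ₀² = 1.55² = 2.4025, σ² = 4.24² = 17.9776; σ² + n·σ₀² = 17.9776 + 7·2.4025 = 34.7951.
Posterior precision = 1/σ₀² + n/σ² = 1/2.4025 + 7/17.9776 = (σ² + n·σ₀²)/(σ₀²σ²) = 34.7951/(2.4025·17.9776); posterior variance σₙ² = σ₀²σ²/(σ² + n·σ₀²) = 2.4025·17.9776/34.7951 = 1.241301.
Predictive variance for one new observation = σₙ² + σ² = 2.4025·17.9776/34.7951 + 17.9776 = σ²·(σ₀² + 34.7951)/34.7951 = 17.9776·37.1976/34.7951 = 19.218901; SD = √(17.9776·37.1976/34.7951) = 4.3839.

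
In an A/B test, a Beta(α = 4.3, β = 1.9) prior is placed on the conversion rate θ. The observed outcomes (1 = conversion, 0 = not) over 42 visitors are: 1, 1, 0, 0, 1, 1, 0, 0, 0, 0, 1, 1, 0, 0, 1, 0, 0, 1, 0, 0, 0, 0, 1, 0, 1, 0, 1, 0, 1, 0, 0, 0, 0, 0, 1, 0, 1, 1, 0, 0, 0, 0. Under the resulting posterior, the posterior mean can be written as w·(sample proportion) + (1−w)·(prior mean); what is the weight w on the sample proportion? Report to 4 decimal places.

The Beta prior is conjugate to a Binomial/Bernoulli likelihood; the update adds successes to α and failures to β.
Posterior mean = (α₀+k)/(α₀+β₀+n) = [n/(α₀+β₀+n)]·(k/n) + [(α₀+β₀)/(α₀+β₀+n)]·α₀/(α₀+β₀), so only n and the prior enter the weight.
The weight on the data is w = n/(α₀+β₀+n) = 42/(4.3+1.9+42) = 42/48.2 = 0.8714.

0.8714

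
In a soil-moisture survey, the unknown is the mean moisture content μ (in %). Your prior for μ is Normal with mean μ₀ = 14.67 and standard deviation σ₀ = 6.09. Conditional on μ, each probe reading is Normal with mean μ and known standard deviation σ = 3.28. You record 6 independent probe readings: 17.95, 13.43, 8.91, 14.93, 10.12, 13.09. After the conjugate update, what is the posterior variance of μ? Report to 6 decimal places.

For Normal data with known variance σ², a Normal(μ₀, σ₀²) prior on μ is conjugate. Posterior precision = 1/σ₀² + n/σ²; posterior mean is the precision-weighted average of μ₀ and x̄.
σ₀² = 6.09² = 37.0881, σ² = 3.28² = 10.7584; σ² + n·σ₀² = 10.7584 + 6·37.0881 = 233.287.
Posterior precision = 1/σ₀² + n/σ² = 1/37.0881 + 6/10.7584 = (σ² + n·σ₀²)/(σ₀²σ²) = 233.287/(37.0881·10.7584); posterior variance σₙ² = σ₀²σ²/(σ² + n·σ₀²) = 37.0881·10.7584/233.287 = 1.710377.

1.710377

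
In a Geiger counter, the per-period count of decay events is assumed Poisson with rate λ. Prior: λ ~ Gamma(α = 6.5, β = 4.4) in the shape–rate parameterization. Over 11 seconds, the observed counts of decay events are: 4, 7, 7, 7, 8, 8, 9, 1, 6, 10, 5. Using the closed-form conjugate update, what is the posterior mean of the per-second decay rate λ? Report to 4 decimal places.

With a Gamma(shape α, rate β) prior, the Poisson likelihood is conjugate: the posterior is Gamma(α + ΣXᵢ, β + n).
Sum of counts S = 72 over n = 11 seconds.
Posterior: Gamma(α+S, β+n) = Gamma(6.5+72, 4.4+11) = Gamma(78.5, 15.4).
Posterior mean = α/β = 78.5/15.4 = 5.0974.

5.0974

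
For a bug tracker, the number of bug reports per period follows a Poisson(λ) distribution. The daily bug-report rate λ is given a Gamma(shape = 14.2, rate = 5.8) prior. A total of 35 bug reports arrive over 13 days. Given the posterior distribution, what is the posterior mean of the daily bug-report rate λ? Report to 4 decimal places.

2.6170

With a Gamma(shape α, rate β) prior, the Poisson likelihood is conjugate: the posterior is Gamma(α + ΣXᵢ, β + n).
Posterior: Gamma(α+S, β+n) = Gamma(14.2+35, 5.8+13) = Gamma(49.2, 18.8).
Posterior mean = α/β = 49.2/18.8 = 2.6170.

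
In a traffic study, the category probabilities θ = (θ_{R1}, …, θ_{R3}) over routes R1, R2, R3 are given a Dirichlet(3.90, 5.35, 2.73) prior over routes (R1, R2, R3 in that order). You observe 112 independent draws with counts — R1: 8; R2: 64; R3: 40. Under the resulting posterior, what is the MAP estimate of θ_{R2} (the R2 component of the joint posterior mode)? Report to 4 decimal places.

The Dirichlet prior is conjugate to the Multinomial likelihood: each posterior αⱼ = prior αⱼ + observed count nⱼ.
Posterior concentration: (11.90, 69.35, 42.73), total = 123.98.
Joint mode component: (α_{R2}−1)/(Σα−K) = 68.35/120.98 = 0.5650.

0.5650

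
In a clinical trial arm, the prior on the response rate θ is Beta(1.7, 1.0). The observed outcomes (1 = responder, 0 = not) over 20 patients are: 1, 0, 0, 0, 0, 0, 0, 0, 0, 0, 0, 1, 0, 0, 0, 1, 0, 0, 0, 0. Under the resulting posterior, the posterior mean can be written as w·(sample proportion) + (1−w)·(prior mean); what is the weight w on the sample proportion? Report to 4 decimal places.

The Beta prior is conjugate to a Binomial/Bernoulli likelihood; the update adds successes to α and failures to β.
Posterior mean = (α₀+k)/(α₀+β₀+n) = [n/(α₀+β₀+n)]·(k/n) + [(α₀+β₀)/(α₀+β₀+n)]·α₀/(α₀+β₀), so only n and the prior enter the weight.
The weight on the data is w = n/(α₀+β₀+n) = 20/(1.7+1.0+20) = 20/22.7 = 0.8811.

0.8811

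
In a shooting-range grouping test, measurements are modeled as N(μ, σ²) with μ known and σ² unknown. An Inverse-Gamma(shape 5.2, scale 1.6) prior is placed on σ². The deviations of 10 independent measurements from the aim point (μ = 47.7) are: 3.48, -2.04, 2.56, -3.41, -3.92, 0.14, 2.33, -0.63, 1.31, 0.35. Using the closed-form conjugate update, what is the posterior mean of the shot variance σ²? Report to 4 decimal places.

3.2991

With known mean μ and an Inverse-Gamma(α, β) prior on σ², the Normal likelihood is conjugate: posterior is Inv-Gamma(α + n/2, β + Σ(xᵢ−μ)²/2).
Σ(xᵢ−μ)² = (3.48)² + (-2.04)² + (2.56)² + (-3.41)² + (-3.92)² + (0.14)² + (2.33)² + (-0.63)² + (1.31)² + (0.35)² = 57.5041.
Posterior: Inv-Gamma(5.2 + 10/2, 1.6 + 57.5041/2) = Inv-Gamma(10.20, 30.35205).
E[σ²|data] = β/(α−1) = 30.35205/9.20 = 3.2991.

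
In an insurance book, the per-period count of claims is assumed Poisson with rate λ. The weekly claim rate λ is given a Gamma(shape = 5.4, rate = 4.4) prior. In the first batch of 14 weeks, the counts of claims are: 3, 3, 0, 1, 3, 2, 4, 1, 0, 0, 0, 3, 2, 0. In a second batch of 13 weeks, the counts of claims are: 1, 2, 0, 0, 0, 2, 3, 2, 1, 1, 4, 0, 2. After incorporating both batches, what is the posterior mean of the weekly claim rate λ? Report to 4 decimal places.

With a Gamma(shape α, rate β) prior, the Poisson likelihood is conjugate: the posterior is Gamma(α + ΣXᵢ, β + n).
Batch 1: sum of counts S = 22 over n = 14 weeks.
After batch 1: Gamma(α+S, β+n) = Gamma(5.4+22, 4.4+14) = Gamma(27.4, 18.4).
Batch 2: sum of counts S = 18 over n = 13 weeks.
After batch 2: Gamma(α+S, β+n) = Gamma(27.4+18, 18.4+13) = Gamma(45.4, 31.4).
Posterior mean = α/β = 45.4/31.4 = 1.4459.

1.4459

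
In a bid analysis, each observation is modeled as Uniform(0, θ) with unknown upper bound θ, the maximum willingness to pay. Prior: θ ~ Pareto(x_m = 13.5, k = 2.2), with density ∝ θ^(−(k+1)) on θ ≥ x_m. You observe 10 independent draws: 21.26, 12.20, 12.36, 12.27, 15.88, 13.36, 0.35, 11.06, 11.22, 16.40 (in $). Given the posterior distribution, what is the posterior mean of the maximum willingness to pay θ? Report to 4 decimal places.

A Pareto(scale x_m, shape k) prior on the upper bound θ of Uniform(0, θ) is conjugate: posterior is Pareto(max(x_m, max xᵢ), k + n).
Sample maximum = 21.26; prior scale x_m = 13.5 → posterior scale = max = 21.26.
Posterior shape = 2.2 + 10 = 12.2.
E[θ|data] = k·x_m/(k−1) = 12.2·21.26/11.2 = 23.1582.

23.1582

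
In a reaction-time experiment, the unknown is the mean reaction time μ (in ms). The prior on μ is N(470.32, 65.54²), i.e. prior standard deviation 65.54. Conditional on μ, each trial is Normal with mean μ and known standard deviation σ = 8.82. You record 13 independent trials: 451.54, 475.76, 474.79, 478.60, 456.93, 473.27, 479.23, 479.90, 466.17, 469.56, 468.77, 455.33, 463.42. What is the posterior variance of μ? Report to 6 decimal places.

5.975706

For Normal data with known variance σ², a Normal(μ₀, σ₀²) prior on μ is conjugate. Posterior precision = 1/σ₀² + n/σ²; posterior mean is the precision-weighted average of μ₀ and x̄.
σ₀² = 65.54² = 4295.4916, σ² = 8.82² = 77.7924; σ² + n·σ₀² = 77.7924 + 13·4295.4916 = 55919.1832.
Posterior precision = 1/σ₀² + n/σ² = 1/4295.4916 + 13/77.7924 = (σ² + n·σ₀²)/(σ₀²σ²) = 55919.1832/(4295.4916·77.7924); posterior variance σₙ² = σ₀²σ²/(σ² + n·σ₀²) = 4295.4916·77.7924/55919.1832 = 5.975706.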